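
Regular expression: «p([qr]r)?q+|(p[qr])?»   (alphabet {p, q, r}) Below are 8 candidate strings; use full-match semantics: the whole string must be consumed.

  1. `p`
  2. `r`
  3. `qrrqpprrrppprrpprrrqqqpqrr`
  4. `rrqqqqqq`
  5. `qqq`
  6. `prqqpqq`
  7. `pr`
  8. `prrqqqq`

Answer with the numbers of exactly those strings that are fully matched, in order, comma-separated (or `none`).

1 → no match
2 → no match
3 → no match
4 → no match
5 → no match
6 → no match
7 → match
8 → match

7, 8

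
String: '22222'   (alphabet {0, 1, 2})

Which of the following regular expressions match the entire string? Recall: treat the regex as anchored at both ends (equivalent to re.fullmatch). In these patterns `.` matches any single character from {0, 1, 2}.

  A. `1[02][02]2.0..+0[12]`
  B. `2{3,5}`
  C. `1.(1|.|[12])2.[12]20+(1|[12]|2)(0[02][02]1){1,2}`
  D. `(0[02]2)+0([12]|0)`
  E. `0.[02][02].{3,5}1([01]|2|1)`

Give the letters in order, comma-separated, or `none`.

A → no match — must start with '1'
B → match
C → no match — must start with '1'
D → no match — must start with '0'
E → no match — must start with '0'

B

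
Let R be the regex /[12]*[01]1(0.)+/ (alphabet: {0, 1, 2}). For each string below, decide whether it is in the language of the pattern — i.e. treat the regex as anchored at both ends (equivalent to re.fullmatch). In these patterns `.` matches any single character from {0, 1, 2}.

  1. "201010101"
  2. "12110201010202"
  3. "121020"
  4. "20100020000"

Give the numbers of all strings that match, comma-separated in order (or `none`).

1 → match
2 → match
3 → no match
4 → match

1, 2, 4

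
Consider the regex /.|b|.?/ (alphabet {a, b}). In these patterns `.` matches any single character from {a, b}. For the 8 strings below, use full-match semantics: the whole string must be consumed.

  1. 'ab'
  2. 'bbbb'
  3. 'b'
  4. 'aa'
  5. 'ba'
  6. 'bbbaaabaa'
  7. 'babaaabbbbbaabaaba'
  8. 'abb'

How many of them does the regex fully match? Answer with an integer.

1

1 → no match
2 → no match
3 → match
4 → no match
5 → no match
6 → no match
7 → no match
8 → no match
Total matched: 1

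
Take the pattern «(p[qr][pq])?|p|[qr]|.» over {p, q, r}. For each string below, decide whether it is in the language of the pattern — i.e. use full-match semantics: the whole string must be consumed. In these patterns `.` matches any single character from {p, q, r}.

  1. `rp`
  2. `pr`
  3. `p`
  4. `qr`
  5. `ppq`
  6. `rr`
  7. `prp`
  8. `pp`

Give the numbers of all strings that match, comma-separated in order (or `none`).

1 → no match
2 → no match
3 → match
4 → no match
5 → no match
6 → no match
7 → match
8 → no match

3, 7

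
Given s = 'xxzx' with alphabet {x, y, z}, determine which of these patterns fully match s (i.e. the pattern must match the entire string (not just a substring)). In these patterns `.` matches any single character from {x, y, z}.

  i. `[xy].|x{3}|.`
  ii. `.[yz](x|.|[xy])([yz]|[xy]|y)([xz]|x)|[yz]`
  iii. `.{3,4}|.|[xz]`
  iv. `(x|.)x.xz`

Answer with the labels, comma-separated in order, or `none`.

i → no match
ii → no match
iii → match
iv → no match — must end with 'xz'

iii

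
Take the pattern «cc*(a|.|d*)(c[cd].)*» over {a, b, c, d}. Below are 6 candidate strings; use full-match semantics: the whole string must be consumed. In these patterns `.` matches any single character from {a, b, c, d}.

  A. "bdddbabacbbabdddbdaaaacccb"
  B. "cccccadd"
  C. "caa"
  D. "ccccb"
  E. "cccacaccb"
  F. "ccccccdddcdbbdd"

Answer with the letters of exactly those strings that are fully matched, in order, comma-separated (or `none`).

D

A → no match — must start with "c"
B → no match
C → no match
D → match
E → no match
F → no match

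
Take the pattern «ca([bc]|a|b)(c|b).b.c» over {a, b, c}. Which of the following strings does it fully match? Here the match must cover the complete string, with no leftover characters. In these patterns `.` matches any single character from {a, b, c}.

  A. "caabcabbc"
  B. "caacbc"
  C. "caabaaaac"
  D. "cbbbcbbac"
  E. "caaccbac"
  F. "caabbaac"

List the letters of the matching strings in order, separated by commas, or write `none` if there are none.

A → no match
B → no match
C → no match
D → no match — must start with "ca"
E → match
F → no match

E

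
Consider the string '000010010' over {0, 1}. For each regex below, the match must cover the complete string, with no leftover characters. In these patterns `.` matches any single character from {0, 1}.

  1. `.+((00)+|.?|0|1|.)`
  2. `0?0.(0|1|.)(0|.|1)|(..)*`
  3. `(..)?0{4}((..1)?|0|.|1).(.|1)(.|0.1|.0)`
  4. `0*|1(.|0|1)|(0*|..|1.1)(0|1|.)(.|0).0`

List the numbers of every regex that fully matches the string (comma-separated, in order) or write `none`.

1 → match
2 → no match
3 → match
4 → no match

1, 3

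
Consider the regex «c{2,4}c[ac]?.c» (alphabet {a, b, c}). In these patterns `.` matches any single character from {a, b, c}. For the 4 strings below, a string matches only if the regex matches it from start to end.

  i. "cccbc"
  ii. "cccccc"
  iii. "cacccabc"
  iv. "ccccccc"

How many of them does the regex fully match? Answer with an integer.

3

i → match
ii → match
iii → no match
iv → match
Total matched: 3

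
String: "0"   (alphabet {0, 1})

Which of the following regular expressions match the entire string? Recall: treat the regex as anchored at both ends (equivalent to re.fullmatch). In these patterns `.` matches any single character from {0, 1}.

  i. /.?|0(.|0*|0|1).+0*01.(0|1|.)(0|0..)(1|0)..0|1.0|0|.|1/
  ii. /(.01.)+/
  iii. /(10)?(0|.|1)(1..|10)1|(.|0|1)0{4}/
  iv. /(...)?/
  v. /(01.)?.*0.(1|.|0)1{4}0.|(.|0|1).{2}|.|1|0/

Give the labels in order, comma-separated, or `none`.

i, v

i → match
ii → no match
iii → no match
iv → no match
v → match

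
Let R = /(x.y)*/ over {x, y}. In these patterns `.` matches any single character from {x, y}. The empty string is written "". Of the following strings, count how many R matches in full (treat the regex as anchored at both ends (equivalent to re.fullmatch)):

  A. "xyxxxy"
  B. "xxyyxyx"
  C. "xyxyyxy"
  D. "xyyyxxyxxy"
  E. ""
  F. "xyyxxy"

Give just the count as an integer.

A → no match
B → no match
C → no match
D → no match
E → match
F → match
Total matched: 2

2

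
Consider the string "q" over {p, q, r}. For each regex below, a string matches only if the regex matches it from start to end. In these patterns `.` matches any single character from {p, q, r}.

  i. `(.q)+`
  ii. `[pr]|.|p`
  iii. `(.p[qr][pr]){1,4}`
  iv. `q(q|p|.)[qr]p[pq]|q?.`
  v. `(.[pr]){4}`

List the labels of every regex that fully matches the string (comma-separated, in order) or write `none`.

i → no match
ii → match
iii → no match
iv → match
v → no match

ii, iv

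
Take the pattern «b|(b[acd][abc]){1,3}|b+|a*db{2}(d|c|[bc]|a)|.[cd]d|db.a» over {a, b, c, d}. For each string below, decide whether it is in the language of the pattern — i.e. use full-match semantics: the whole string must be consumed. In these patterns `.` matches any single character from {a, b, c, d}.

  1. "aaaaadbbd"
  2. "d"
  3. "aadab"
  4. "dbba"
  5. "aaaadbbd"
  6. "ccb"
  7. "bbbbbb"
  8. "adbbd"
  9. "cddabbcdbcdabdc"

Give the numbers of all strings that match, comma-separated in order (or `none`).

1. "aaaaadbbd" → match
2. "d" → no match
3. "aadab" → no match
4. "dbba" → match
5. "aaaadbbd" → match
6. "ccb" → no match
7. "bbbbbb" → match
8. "adbbd" → match
9 → no match

1, 4, 5, 7, 8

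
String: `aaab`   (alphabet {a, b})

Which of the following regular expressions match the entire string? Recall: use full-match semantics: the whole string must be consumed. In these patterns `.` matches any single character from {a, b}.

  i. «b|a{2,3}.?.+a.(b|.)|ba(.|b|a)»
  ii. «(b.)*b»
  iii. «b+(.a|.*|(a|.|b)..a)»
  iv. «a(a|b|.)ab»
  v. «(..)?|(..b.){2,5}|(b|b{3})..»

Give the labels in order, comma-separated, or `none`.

iv

i → no match
ii → no match
iii → no match — must start with `b`
iv → match
v → no match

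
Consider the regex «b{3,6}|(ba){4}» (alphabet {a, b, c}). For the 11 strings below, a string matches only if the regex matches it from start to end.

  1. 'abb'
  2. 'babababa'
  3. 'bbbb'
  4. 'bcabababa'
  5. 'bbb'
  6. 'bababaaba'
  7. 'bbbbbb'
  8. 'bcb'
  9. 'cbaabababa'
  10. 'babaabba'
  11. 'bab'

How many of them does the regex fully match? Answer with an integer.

4

1 → no match
2 → match
3 → match
4 → no match
5 → match
6 → no match
7 → match
8 → no match
9 → no match
10 → no match
11 → no match
Total matched: 4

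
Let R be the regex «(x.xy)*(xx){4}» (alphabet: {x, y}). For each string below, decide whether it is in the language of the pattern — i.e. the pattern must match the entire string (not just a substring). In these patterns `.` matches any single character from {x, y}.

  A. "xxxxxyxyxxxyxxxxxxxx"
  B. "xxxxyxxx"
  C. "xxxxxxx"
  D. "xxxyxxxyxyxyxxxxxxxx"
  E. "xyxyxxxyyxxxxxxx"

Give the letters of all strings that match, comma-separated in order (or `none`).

D

A → no match
B → no match
C → no match
D → match
E → no match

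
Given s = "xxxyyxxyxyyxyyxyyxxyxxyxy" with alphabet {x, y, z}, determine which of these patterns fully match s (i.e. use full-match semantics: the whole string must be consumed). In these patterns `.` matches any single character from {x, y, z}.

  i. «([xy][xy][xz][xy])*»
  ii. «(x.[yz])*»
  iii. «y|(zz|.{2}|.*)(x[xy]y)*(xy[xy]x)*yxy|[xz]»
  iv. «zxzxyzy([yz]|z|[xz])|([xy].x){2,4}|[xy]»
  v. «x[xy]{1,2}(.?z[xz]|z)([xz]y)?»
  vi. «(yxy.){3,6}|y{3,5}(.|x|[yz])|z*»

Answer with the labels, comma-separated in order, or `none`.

i → no match
ii → no match
iii → match
iv → no match
v → no match
vi → no match

iii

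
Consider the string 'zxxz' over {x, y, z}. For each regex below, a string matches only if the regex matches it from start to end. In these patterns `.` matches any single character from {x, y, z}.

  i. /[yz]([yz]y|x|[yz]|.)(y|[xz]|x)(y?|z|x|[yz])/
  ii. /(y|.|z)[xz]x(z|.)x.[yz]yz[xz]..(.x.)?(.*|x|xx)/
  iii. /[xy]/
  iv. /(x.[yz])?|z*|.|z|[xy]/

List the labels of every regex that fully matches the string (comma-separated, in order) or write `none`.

i → match
ii → no match
iii → no match
iv → no match

i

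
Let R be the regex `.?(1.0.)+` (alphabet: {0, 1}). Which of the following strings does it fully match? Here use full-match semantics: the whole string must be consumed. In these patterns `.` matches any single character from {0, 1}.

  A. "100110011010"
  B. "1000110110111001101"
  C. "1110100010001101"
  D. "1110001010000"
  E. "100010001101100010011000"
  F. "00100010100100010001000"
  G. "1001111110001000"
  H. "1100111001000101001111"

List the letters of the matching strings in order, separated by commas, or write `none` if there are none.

E

A. "100110011010" → no match
B → no match
C → no match
D → no match
E → match
F → no match
G → no match
H → no match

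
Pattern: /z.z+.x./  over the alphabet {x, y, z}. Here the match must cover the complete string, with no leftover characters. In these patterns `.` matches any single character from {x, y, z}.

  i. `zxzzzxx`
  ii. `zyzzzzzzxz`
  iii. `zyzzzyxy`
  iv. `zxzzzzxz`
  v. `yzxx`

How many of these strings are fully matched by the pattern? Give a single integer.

4

i → match
ii → match
iii → match
iv → match
v → no match — must start with `z`
Total matched: 4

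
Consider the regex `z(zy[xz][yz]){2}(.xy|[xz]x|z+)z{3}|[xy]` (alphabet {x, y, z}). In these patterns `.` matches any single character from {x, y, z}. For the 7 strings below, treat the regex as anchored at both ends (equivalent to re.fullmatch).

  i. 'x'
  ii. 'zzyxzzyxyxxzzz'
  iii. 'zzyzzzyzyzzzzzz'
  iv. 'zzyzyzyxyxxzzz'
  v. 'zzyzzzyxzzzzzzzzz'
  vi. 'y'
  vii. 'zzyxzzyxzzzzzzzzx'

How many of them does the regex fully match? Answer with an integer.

i → match
ii → match
iii → match
iv → match
v → match
vi → match
vii → no match
Total matched: 6

6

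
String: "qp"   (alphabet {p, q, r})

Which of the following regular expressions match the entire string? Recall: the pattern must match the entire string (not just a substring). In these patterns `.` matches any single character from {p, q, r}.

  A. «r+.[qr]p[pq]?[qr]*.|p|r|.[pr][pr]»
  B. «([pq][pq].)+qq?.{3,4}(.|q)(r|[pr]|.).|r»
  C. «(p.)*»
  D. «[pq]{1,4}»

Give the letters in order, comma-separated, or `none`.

D

A → no match
B → no match
C → no match
D → match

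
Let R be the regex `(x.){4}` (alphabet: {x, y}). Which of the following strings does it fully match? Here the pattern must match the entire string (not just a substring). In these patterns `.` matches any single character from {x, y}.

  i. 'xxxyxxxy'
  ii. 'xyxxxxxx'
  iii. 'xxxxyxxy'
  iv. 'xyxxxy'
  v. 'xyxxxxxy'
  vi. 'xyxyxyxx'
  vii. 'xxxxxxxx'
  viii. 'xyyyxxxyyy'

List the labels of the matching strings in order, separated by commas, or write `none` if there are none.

i, ii, v, vi, vii

i → match
ii → match
iii → no match
iv → no match
v → match
vi → match
vii → match
viii → no match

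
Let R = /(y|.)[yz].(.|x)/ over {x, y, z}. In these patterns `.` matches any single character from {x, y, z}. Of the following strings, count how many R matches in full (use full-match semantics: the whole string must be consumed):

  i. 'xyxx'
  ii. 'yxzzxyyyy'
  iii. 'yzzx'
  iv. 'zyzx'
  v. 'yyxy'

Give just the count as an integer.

i → match
ii → no match
iii → match
iv → match
v → match
Total matched: 4

4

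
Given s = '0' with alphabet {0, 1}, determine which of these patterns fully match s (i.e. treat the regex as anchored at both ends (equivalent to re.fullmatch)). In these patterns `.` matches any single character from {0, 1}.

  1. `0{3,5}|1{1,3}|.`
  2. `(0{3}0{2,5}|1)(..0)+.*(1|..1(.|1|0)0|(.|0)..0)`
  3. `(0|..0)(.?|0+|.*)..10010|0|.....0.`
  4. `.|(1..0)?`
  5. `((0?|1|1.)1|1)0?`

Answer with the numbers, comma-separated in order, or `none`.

1, 3, 4

1 → match
2 → no match
3 → match
4 → match
5 → no match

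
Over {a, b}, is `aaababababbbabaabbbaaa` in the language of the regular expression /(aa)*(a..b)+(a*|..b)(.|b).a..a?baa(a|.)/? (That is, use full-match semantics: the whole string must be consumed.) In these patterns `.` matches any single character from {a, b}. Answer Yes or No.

Yes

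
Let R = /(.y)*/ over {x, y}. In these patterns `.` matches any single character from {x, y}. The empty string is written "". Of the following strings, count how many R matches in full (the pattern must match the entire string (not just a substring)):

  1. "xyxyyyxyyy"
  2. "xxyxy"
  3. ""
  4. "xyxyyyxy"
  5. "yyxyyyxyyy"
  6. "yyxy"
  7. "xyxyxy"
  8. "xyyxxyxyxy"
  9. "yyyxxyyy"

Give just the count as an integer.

1 → match
2 → no match
3 → match
4 → match
5 → match
6 → match
7 → match
8 → no match
9 → no match
Total matched: 6

6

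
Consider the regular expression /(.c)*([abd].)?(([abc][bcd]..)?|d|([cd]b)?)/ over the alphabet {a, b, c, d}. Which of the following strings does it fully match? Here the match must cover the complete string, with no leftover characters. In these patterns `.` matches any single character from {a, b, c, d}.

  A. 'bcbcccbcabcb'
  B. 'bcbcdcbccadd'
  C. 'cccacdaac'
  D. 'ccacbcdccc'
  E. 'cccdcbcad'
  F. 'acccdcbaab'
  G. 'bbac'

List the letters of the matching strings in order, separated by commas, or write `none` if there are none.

A → match
B → no match
C → no match
D → match
E → no match
F → no match
G → match

A, D, G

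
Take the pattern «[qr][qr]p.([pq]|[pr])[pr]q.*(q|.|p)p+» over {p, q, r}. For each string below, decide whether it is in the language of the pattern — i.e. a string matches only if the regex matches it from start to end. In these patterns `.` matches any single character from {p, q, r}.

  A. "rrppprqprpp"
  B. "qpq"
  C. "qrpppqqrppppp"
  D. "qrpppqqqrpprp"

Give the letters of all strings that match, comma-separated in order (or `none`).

A. "rrppprqprpp" → match
B. "qpq" → no match — must end with "p"
C → no match
D → no match

A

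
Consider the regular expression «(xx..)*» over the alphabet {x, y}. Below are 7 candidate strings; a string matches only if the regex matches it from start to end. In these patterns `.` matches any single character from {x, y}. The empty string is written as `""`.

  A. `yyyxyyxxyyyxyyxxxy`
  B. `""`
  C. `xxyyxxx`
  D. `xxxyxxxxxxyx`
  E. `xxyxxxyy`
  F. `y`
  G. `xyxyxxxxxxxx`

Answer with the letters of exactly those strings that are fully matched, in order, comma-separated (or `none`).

B, D, E

A → no match
B → match
C → no match
D → match
E → match
F → no match
G → no match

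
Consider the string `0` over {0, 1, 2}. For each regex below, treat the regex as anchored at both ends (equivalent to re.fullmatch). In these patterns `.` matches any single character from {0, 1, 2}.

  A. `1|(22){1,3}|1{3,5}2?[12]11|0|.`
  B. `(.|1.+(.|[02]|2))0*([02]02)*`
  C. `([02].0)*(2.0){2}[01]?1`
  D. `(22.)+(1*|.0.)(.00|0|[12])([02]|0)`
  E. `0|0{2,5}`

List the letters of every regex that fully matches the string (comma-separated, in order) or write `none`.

A → match
B → match
C → no match — must end with `1`
D → no match — must start with `22`
E → match

A, B, E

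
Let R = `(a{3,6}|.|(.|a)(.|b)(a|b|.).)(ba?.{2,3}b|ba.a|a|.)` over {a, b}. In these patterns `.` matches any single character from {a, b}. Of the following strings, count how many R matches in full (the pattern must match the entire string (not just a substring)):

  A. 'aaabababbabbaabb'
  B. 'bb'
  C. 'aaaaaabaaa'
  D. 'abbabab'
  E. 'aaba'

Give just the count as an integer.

2

A → no match
B. 'bb' → match
C. 'aaaaaabaaa' → match
D. 'abbabab' → no match
E. 'aaba' → no match
Total matched: 2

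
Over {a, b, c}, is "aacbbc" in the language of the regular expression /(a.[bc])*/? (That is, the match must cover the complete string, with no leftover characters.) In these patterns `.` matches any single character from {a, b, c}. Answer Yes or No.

No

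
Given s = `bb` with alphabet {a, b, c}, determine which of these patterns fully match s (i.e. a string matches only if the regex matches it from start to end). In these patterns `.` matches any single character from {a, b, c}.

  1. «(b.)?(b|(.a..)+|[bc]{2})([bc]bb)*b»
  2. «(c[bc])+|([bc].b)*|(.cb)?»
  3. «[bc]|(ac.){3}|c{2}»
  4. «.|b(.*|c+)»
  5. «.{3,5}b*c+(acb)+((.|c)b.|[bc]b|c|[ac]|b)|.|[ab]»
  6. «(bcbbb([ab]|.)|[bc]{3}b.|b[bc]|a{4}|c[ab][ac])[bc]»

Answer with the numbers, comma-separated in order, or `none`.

1 → match
2 → no match
3 → no match
4 → match
5 → no match
6 → no match

1, 4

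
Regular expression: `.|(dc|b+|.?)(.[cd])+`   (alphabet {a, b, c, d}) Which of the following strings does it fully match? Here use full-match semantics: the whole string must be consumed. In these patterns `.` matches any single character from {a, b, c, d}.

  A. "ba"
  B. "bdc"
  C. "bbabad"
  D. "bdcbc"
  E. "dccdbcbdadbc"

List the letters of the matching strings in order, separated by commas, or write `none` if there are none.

A → no match
B → match
C → no match
D → match
E → match

B, D, E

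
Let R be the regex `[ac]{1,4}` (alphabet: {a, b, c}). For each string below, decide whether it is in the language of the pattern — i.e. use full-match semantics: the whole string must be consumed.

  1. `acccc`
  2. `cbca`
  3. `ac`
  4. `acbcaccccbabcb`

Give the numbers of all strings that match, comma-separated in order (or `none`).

1 → no match
2 → no match
3 → match
4 → no match

3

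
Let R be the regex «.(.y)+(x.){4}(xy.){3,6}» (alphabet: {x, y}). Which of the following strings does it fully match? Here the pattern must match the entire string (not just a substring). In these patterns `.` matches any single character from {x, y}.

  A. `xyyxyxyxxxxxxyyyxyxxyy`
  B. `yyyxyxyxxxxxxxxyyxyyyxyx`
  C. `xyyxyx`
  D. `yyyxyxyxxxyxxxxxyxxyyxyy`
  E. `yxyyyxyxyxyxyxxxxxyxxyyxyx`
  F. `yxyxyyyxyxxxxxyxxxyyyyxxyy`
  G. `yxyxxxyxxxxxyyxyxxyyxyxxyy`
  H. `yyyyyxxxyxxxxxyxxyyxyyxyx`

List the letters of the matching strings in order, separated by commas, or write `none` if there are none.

D, E, G, H

A → no match
B → no match
C → no match
D → match
E → match
F → no match
G → match
H → match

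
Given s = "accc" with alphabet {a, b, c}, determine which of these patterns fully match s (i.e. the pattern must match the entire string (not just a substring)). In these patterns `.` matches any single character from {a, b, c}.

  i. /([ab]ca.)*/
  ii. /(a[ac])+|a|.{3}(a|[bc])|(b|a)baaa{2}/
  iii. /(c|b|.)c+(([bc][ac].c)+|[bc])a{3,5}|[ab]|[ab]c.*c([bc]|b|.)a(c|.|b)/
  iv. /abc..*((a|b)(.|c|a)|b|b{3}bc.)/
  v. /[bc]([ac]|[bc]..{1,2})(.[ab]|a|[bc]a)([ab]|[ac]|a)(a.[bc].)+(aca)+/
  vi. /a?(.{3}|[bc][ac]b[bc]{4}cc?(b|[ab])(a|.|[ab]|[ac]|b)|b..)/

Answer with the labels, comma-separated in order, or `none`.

i → no match
ii → match
iii → no match
iv → no match — must start with "abc"
v → no match — must end with "aca"
vi → match

ii, vi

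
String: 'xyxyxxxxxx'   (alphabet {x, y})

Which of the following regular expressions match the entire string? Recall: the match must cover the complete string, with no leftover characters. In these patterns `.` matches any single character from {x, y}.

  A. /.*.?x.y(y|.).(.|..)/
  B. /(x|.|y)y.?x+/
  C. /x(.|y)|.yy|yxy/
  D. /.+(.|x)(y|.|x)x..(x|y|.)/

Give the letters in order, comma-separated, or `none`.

D

A → no match
B → no match
C → no match
D → match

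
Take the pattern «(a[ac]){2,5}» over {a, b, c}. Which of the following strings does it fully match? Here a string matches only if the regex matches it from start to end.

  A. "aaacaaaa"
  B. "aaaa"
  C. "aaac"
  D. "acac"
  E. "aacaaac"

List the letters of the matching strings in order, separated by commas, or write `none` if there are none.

A, B, C, D

A → match
B → match
C → match
D → match
E → no match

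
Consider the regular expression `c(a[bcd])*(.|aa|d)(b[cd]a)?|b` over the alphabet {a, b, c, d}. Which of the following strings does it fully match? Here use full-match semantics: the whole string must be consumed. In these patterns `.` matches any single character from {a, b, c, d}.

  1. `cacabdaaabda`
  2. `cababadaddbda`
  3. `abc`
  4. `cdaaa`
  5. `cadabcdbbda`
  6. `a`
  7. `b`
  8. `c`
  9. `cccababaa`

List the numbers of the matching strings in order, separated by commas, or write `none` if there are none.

2, 7

1 → no match
2 → match
3 → no match
4 → no match
5 → no match
6 → no match
7 → match
8 → no match
9 → no match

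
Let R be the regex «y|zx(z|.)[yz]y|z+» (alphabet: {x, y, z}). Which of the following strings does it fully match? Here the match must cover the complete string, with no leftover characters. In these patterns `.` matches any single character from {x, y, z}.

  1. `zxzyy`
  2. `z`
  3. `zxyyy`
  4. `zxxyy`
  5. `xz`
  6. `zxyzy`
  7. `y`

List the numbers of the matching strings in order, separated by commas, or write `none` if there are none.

1, 2, 3, 4, 6, 7

1 → match
2 → match
3 → match
4 → match
5 → no match
6 → match
7 → match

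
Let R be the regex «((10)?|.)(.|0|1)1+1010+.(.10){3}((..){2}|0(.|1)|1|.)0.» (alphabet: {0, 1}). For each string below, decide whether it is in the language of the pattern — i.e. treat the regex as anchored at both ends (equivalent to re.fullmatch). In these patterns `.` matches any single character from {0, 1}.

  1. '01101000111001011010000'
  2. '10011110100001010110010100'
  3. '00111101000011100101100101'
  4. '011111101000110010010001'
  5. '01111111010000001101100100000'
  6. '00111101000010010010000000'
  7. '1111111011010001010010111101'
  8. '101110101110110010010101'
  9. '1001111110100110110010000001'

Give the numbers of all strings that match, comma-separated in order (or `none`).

1 → no match
2 → match
3 → match
4 → match
5 → match
6 → match
7 → no match
8 → match
9 → match

2, 3, 4, 5, 6, 8, 9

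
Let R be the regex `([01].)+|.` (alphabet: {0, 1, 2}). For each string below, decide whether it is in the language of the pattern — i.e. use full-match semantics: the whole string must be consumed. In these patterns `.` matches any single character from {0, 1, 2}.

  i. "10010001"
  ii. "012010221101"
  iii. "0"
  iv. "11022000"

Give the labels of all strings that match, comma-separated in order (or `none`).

i → match
ii → no match
iii → match
iv → no match

i, iii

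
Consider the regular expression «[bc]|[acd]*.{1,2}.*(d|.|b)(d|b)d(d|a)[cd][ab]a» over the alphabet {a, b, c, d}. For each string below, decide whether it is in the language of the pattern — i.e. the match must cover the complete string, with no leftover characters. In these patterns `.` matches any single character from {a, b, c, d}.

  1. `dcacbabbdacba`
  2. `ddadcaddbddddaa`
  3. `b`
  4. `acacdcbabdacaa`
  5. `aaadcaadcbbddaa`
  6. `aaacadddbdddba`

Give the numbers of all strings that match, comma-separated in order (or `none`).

1, 2, 3, 4, 6

1 → match
2 → match
3 → match
4 → match
5 → no match
6 → match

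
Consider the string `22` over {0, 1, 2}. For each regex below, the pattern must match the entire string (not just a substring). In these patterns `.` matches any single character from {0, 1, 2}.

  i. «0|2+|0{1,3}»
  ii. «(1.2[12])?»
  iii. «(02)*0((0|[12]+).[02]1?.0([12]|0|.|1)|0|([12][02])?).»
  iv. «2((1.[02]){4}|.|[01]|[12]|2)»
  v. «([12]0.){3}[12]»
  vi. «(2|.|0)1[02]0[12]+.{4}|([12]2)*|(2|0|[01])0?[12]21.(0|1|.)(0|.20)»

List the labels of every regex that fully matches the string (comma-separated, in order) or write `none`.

i, iv, vi

i → match
ii → no match
iii → no match
iv → match
v → no match
vi → match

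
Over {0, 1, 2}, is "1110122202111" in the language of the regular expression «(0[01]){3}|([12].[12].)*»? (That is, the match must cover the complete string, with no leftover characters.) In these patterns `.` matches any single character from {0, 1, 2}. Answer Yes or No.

No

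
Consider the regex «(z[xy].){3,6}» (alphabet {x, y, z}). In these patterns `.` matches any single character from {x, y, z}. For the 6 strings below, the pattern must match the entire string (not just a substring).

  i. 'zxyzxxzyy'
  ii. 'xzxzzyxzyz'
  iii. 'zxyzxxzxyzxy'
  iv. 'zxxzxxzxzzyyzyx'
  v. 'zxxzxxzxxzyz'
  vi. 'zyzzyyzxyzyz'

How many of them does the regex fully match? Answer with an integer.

5

i → match
ii → no match — must start with 'z'
iii → match
iv → match
v → match
vi → match
Total matched: 5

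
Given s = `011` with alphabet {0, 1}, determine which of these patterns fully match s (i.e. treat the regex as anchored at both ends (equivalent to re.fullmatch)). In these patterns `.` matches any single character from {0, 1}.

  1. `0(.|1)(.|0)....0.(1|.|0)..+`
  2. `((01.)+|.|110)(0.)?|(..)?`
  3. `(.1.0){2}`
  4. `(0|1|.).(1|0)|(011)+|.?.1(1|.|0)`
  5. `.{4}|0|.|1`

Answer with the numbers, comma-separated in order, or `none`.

2, 4

1 → no match
2 → match
3 → no match — must end with `0`
4 → match
5 → no match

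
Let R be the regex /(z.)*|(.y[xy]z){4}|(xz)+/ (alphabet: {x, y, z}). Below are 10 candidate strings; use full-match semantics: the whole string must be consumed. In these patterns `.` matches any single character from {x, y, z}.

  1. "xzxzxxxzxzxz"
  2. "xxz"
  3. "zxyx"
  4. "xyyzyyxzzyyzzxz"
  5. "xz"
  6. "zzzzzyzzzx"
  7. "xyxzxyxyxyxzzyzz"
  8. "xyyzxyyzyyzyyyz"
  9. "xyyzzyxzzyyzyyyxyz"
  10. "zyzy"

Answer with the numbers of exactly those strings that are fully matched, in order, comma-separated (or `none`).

1 → no match
2 → no match
3 → no match
4 → no match
5 → match
6 → match
7 → no match
8 → no match
9 → no match
10 → match

5, 6, 10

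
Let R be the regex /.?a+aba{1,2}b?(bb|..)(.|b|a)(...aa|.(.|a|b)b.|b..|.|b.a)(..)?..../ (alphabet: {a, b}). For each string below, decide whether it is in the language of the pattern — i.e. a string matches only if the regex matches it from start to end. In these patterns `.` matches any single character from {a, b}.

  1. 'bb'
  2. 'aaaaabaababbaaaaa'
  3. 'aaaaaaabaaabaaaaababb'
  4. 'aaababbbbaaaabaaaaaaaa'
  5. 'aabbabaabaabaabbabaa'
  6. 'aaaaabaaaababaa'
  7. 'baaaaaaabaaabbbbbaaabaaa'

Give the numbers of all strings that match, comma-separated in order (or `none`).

2, 3, 6, 7

1. 'bb' → no match
2 → match
3 → match
4 → no match
5 → no match
6 → match
7 → match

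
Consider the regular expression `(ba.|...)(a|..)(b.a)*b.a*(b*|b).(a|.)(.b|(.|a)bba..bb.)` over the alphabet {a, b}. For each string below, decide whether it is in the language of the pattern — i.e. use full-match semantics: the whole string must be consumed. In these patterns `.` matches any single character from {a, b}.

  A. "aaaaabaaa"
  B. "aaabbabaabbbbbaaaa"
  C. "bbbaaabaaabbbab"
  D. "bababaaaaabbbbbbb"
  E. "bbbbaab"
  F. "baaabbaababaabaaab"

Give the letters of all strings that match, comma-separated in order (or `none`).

A → no match
B → no match
C → no match
D → match
E → no match
F → no match

D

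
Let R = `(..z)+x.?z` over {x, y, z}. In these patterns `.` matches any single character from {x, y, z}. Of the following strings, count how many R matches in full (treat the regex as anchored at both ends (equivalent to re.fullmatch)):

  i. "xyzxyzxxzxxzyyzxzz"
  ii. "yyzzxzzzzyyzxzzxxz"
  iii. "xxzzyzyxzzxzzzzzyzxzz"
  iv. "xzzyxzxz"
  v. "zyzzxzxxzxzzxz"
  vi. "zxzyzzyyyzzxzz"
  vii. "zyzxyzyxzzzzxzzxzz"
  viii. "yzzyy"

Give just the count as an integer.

6

i → match
ii → match
iii → match
iv. "xzzyxzxz" → match
v → match
vi → no match
vii → match
viii. "yzzyy" → no match — must end with "z"
Total matched: 6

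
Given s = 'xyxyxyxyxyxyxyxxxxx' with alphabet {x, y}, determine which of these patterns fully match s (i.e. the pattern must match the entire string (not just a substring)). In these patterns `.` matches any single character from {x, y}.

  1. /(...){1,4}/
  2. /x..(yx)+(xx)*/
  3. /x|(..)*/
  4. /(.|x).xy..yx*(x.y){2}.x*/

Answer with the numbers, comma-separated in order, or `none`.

2

1 → no match
2 → match
3 → no match
4 → no match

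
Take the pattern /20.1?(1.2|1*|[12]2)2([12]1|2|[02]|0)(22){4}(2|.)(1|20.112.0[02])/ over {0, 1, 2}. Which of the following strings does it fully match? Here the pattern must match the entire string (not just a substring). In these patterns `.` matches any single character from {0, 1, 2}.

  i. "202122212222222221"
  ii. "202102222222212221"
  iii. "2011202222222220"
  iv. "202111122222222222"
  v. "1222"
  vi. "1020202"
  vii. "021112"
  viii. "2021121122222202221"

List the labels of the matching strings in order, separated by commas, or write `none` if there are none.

i → match
ii → no match
iii → no match
iv → no match
v → no match — must start with "20"
vi → no match — must start with "20"
vii → no match — must start with "20"
viii → no match

i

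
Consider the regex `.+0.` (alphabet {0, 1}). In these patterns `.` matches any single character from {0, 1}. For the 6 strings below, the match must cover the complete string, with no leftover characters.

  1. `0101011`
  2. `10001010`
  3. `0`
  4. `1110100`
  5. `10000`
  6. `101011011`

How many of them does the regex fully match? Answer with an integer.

2

1. `0101011` → no match
2. `10001010` → no match
3. `0` → no match
4. `1110100` → match
5. `10000` → match
6. `101011011` → no match
Total matched: 2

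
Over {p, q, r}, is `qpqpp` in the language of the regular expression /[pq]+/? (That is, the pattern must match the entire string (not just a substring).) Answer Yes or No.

Yes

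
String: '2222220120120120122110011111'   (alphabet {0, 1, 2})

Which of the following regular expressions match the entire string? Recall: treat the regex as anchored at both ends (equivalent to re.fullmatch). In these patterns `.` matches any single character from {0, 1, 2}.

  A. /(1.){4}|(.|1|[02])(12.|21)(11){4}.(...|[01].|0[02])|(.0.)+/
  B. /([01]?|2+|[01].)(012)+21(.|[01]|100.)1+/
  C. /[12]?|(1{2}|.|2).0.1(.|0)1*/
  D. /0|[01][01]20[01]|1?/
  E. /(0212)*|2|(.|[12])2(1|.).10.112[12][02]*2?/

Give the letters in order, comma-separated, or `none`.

A → no match
B → match
C → no match
D → no match
E → no match

B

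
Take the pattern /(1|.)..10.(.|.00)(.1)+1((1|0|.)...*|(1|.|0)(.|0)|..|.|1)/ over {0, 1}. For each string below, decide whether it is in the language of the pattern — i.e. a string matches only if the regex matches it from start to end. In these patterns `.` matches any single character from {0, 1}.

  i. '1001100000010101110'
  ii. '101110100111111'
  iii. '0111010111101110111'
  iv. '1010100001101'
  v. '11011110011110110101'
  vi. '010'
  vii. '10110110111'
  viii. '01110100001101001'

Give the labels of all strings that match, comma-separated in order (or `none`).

iii, vii, viii

i → no match
ii → no match
iii → match
iv → no match
v → no match
vi → no match
vii → match
viii → match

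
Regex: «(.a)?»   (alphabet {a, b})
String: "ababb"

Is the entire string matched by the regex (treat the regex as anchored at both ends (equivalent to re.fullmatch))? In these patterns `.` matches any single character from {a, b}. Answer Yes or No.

No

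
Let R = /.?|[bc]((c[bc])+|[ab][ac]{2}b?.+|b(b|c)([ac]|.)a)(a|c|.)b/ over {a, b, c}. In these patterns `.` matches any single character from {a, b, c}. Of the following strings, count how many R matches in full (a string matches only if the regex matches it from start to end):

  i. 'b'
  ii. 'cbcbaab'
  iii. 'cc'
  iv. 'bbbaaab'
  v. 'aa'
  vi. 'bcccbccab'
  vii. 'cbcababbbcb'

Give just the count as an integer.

i → match
ii → match
iii → no match
iv → match
v → no match
vi → match
vii → match
Total matched: 5

5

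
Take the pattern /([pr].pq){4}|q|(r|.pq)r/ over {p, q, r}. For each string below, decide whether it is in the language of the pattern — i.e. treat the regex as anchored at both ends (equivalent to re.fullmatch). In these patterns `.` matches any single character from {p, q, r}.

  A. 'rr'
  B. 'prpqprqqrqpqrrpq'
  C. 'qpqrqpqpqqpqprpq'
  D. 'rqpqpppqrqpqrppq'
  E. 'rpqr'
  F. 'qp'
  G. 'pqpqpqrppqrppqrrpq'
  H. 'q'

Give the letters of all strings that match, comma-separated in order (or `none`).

A, D, E, H

A → match
B → no match
C → no match
D → match
E → match
F → no match
G → no match
H → match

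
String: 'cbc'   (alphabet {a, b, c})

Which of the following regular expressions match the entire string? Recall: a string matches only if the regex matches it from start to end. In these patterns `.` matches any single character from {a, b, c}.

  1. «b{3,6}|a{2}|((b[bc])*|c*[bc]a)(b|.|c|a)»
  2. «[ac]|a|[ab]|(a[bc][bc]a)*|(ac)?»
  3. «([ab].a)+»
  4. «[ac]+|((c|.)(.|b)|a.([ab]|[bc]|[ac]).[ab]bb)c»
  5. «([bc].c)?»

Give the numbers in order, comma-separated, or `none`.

1 → no match
2 → no match
3 → no match — must end with 'a'
4 → match
5 → match

4, 5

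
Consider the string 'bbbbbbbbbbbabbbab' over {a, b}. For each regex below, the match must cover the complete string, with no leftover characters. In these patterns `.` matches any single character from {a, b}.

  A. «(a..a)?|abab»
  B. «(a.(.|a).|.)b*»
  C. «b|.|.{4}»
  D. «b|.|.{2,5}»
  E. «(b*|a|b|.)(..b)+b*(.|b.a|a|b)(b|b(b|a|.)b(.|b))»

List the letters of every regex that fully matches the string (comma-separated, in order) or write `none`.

A → no match
B → no match
C → no match
D → no match
E → match

E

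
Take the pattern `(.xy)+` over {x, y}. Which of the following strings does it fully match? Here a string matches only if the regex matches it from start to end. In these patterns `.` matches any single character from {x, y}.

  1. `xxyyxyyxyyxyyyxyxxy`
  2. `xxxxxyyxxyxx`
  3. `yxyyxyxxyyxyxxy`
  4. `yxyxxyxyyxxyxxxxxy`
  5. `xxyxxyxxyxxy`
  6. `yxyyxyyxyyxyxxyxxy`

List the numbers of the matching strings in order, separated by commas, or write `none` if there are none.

3, 5, 6

1 → no match
2 → no match — must end with `xy`
3 → match
4 → no match
5 → match
6 → match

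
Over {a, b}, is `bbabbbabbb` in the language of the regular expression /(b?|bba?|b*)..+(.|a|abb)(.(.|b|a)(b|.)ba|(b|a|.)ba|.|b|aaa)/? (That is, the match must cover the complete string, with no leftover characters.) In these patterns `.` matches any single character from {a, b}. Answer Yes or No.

Yes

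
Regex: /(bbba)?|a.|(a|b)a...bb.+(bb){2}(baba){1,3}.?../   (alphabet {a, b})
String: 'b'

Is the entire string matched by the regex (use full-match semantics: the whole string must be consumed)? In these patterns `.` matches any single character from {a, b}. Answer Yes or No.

No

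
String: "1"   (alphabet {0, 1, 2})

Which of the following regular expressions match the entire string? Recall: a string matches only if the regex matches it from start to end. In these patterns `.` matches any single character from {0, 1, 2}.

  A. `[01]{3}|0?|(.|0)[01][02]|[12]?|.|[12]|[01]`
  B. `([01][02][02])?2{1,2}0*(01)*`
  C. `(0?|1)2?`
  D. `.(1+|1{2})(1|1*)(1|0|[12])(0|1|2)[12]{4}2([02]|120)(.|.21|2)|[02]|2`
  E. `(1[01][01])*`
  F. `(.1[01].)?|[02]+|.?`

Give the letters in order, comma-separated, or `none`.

A → match
B → no match
C → match
D → no match
E → no match
F → match

A, C, F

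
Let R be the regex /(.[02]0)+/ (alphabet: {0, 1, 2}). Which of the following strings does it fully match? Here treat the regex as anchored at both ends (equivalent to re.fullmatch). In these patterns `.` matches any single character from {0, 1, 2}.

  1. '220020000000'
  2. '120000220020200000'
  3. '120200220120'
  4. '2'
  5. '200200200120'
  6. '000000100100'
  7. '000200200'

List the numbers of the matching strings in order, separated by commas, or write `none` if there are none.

1, 2, 3, 5, 6, 7

1 → match
2 → match
3 → match
4 → no match — must end with '0'
5 → match
6 → match
7 → match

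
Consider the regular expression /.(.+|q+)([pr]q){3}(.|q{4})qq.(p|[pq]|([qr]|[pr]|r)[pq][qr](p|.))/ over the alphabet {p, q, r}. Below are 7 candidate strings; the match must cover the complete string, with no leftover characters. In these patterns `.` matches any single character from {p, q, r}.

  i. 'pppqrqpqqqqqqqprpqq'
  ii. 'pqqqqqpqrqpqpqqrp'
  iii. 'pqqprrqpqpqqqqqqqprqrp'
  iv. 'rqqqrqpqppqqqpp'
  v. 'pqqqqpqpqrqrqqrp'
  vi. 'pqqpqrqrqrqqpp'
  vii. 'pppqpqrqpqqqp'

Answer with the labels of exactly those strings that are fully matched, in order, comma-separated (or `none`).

i → match
ii → match
iii → match
iv → no match
v → match
vi → match
vii → match

i, ii, iii, v, vi, vii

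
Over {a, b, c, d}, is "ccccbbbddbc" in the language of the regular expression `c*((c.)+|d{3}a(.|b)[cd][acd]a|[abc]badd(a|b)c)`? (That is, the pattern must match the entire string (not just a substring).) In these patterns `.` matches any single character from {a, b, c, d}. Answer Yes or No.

No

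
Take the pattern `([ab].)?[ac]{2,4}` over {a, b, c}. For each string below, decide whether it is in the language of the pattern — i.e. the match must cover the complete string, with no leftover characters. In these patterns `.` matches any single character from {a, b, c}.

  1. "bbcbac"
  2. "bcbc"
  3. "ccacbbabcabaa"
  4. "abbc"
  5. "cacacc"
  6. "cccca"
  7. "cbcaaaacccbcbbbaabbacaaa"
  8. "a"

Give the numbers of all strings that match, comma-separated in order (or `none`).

1. "bbcbac" → no match
2. "bcbc" → no match
3 → no match
4. "abbc" → no match
5. "cacacc" → no match
6. "cccca" → no match
7 → no match
8. "a" → no match

none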